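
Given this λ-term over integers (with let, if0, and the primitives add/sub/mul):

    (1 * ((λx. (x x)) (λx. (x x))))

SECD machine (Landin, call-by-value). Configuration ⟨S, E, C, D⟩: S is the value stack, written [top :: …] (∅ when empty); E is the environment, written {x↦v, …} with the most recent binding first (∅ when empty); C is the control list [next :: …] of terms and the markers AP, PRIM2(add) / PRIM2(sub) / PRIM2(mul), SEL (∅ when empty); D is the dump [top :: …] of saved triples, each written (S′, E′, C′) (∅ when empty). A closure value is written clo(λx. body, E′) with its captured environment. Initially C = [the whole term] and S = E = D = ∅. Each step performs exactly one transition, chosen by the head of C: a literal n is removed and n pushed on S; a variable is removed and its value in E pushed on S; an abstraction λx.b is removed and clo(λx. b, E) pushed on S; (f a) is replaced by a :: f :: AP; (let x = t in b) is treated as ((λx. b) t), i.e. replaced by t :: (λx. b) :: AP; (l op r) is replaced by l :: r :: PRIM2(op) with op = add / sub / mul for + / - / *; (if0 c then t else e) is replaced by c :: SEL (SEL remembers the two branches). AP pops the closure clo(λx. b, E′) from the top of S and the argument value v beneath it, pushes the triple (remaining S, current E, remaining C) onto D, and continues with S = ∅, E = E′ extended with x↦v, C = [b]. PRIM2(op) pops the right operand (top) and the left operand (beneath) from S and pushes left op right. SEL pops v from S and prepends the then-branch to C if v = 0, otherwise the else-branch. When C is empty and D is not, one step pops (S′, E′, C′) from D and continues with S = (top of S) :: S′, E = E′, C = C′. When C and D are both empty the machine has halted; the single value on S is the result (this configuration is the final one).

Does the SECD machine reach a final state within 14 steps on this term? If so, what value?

0. ⟨S=∅; E=∅; C=[(1 * ((λx. (x x)) (λx. (x x))))]; D=∅⟩
1. ⟨S=∅; E=∅; C=[1 :: ((λx. (x x)) (λx. (x x))) :: PRIM2(mul)]; D=∅⟩
2. ⟨S=[1]; E=∅; C=[((λx. (x x)) (λx. (x x))) :: PRIM2(mul)]; D=∅⟩
3. ⟨S=[1]; E=∅; C=[(λx. (x x)) :: (λx. (x x)) :: AP :: PRIM2(mul)]; D=∅⟩
4. ⟨S=[clo(λx. (x x), ∅) :: 1]; E=∅; C=[(λx. (x x)) :: AP :: PRIM2(mul)]; D=∅⟩
5. ⟨S=[clo(λx. (x x), ∅) :: clo(λx. (x x), ∅) :: 1]; E=∅; C=[AP :: PRIM2(mul)]; D=∅⟩
6. ⟨S=∅; E={x↦clo(λx. (x x), ∅)}; C=[(x x)]; D=[([1], ∅, [PRIM2(mul)])]⟩
7. ⟨S=∅; E={x↦clo(λx. (x x), ∅)}; C=[x :: x :: AP]; D=[([1], ∅, [PRIM2(mul)])]⟩
8. ⟨S=[clo(λx. (x x), ∅)]; E={x↦clo(λx. (x x), ∅)}; C=[x :: AP]; D=[([1], ∅, [PRIM2(mul)])]⟩
9. ⟨S=[clo(λx. (x x), ∅) :: clo(λx. (x x), ∅)]; E={x↦clo(λx. (x x), ∅)}; C=[AP]; D=[([1], ∅, [PRIM2(mul)])]⟩
10. ⟨S=∅; E={x↦clo(λx. (x x), ∅)}; C=[(x x)]; D=[(∅, {x↦clo(λx. (x x), ∅)}, ∅) :: ([1], ∅, [PRIM2(mul)])]⟩
11. ⟨S=∅; E={x↦clo(λx. (x x), ∅)}; C=[x :: x :: AP]; D=[(∅, {x↦clo(λx. (x x), ∅)}, ∅) :: ([1], ∅, [PRIM2(mul)])]⟩
12. ⟨S=[clo(λx. (x x), ∅)]; E={x↦clo(λx. (x x), ∅)}; C=[x :: AP]; D=[(∅, {x↦clo(λx. (x x), ∅)}, ∅) :: ([1], ∅, [PRIM2(mul)])]⟩
13. ⟨S=[clo(λx. (x x), ∅) :: clo(λx. (x x), ∅)]; E={x↦clo(λx. (x x), ∅)}; C=[AP]; D=[(∅, {x↦clo(λx. (x x), ∅)}, ∅) :: ([1], ∅, [PRIM2(mul)])]⟩
14. ⟨S=∅; E={x↦clo(λx. (x x), ∅)}; C=[(x x)]; D=[(∅, {x↦clo(λx. (x x), ∅)}, ∅) :: (∅, {x↦clo(λx. (x x), ∅)}, ∅) :: ([1], ∅, [PRIM2(mul)])]⟩
→ 14 transitions taken and the configuration is still not final: no result within 14 steps

Answer: DIVERGES (no final state within 14 steps)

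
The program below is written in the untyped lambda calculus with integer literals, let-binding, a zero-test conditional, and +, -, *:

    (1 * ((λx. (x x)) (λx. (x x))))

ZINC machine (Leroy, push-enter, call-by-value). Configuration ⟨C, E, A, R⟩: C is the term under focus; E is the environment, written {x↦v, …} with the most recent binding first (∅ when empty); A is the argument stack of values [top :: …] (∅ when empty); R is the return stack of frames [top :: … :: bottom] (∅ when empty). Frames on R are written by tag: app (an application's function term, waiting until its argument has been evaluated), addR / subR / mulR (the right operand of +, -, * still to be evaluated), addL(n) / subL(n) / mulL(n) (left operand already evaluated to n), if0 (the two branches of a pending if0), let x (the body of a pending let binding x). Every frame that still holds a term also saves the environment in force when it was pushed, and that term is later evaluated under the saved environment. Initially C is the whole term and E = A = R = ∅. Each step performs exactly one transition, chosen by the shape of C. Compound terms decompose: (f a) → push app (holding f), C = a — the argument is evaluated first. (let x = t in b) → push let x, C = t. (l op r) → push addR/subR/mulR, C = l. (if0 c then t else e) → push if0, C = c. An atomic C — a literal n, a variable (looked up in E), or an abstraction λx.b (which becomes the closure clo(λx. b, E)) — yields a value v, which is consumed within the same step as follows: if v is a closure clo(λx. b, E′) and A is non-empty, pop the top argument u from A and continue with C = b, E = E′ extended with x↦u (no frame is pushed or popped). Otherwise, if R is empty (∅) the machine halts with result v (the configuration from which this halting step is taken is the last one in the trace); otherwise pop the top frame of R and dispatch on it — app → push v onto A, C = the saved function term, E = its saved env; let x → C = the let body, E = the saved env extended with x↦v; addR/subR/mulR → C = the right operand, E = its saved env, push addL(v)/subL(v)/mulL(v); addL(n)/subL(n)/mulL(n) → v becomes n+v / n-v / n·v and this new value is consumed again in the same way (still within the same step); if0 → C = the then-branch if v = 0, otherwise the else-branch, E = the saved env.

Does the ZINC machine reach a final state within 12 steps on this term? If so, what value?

Answer: DIVERGES (no final state within 12 steps)

Derivation:
[0] ⟨C=(1 * ((λx. (x x)) (λx. (x x)))); E=∅; A=∅; R=∅⟩
[1] ⟨C=1; E=∅; A=∅; R=[mulR]⟩
[2] ⟨C=((λx. (x x)) (λx. (x x))); E=∅; A=∅; R=[mulL(1)]⟩
[3] ⟨C=(λx. (x x)); E=∅; A=∅; R=[app :: mulL(1)]⟩
[4] ⟨C=(λx. (x x)); E=∅; A=[clo(λx. (x x), ∅)]; R=[mulL(1)]⟩
[5] ⟨C=(x x); E={x↦clo(λx. (x x), ∅)}; A=∅; R=[mulL(1)]⟩
[6] ⟨C=x; E={x↦clo(λx. (x x), ∅)}; A=∅; R=[app :: mulL(1)]⟩
[7] ⟨C=x; E={x↦clo(λx. (x x), ∅)}; A=[clo(λx. (x x), ∅)]; R=[mulL(1)]⟩
… configuration repeats with period 3 (steps 5–7 recur indefinitely) …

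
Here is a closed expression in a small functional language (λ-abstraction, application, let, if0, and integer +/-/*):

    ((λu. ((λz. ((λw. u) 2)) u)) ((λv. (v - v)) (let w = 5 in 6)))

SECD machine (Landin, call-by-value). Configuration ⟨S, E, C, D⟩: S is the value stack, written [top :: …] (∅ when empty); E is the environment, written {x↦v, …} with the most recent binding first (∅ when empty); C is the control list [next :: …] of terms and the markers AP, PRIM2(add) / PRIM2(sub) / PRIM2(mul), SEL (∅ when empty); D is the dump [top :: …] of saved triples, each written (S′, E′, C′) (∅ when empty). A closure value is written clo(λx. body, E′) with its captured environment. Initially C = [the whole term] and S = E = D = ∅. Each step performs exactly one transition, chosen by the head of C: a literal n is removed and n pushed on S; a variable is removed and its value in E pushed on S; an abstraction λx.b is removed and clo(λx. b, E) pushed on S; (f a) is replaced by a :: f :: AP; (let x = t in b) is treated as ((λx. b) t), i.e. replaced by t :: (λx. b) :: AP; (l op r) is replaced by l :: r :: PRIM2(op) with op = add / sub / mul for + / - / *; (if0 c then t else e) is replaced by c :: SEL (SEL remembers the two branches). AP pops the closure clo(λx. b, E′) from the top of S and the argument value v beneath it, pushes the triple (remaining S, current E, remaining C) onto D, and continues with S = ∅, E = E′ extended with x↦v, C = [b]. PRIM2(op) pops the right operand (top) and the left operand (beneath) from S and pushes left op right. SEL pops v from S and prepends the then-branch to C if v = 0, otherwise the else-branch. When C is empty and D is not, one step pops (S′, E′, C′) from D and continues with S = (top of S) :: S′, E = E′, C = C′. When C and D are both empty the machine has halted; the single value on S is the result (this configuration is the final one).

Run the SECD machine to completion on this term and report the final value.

t=0: [S=∅ | E=∅ | C=[((λu. ((λz. ((λw. u) 2)) u)) ((λv. (v - v)) (let w = 5 in 6)))] | D=∅]
t=1: [S=∅ | E=∅ | C=[((λv. (v - v)) (let w = 5 in 6)) :: (λu. ((λz. ((λw. u) 2)) u)) :: AP] | D=∅]
t=2: [S=∅ | E=∅ | C=[(let w = 5 in 6) :: (λv. (v - v)) :: AP :: (λu. ((λz. ((λw. u) 2)) u)) :: AP] | D=∅]
t=3: [S=∅ | E=∅ | C=[5 :: (λw. 6) :: AP :: (λv. (v - v)) :: AP :: (λu. ((λz. ((λw. u) 2)) u)) :: AP] | D=∅]
t=4: [S=[5] | E=∅ | C=[(λw. 6) :: AP :: (λv. (v - v)) :: AP :: (λu. ((λz. ((λw. u) 2)) u)) :: AP] | D=∅]
t=5: [S=[clo(λw. 6, ∅) :: 5] | E=∅ | C=[AP :: (λv. (v - v)) :: AP :: (λu. ((λz. ((λw. u) 2)) u)) :: AP] | D=∅]
t=6: [S=∅ | E={w↦5} | C=[6] | D=[(∅, ∅, [(λv. (v - v)) :: AP :: (λu. ((λz. ((λw. u) 2)) u)) :: AP])]]
t=7: [S=[6] | E={w↦5} | C=∅ | D=[(∅, ∅, [(λv. (v - v)) :: AP :: (λu. ((λz. ((λw. u) 2)) u)) :: AP])]]
t=8: [S=[6] | E=∅ | C=[(λv. (v - v)) :: AP :: (λu. ((λz. ((λw. u) 2)) u)) :: AP] | D=∅]
t=9: [S=[clo(λv. (v - v), ∅) :: 6] | E=∅ | C=[AP :: (λu. ((λz. ((λw. u) 2)) u)) :: AP] | D=∅]
t=10: [S=∅ | E={v↦6} | C=[(v - v)] | D=[(∅, ∅, [(λu. ((λz. ((λw. u) 2)) u)) :: AP])]]
t=11: [S=∅ | E={v↦6} | C=[v :: v :: PRIM2(sub)] | D=[(∅, ∅, [(λu. ((λz. ((λw. u) 2)) u)) :: AP])]]
t=12: [S=[6] | E={v↦6} | C=[v :: PRIM2(sub)] | D=[(∅, ∅, [(λu. ((λz. ((λw. u) 2)) u)) :: AP])]]
t=13: [S=[6 :: 6] | E={v↦6} | C=[PRIM2(sub)] | D=[(∅, ∅, [(λu. ((λz. ((λw. u) 2)) u)) :: AP])]]
t=14: [S=[0] | E={v↦6} | C=∅ | D=[(∅, ∅, [(λu. ((λz. ((λw. u) 2)) u)) :: AP])]]
t=15: [S=[0] | E=∅ | C=[(λu. ((λz. ((λw. u) 2)) u)) :: AP] | D=∅]
t=16: [S=[clo(λu. ((λz. ((λw. u) 2)) u), ∅) :: 0] | E=∅ | C=[AP] | D=∅]
t=17: [S=∅ | E={u↦0} | C=[((λz. ((λw. u) 2)) u)] | D=[(∅, ∅, ∅)]]
t=18: [S=∅ | E={u↦0} | C=[u :: (λz. ((λw. u) 2)) :: AP] | D=[(∅, ∅, ∅)]]
t=19: [S=[0] | E={u↦0} | C=[(λz. ((λw. u) 2)) :: AP] | D=[(∅, ∅, ∅)]]
t=20: [S=[clo(λz. ((λw. u) 2), {u↦0}) :: 0] | E={u↦0} | C=[AP] | D=[(∅, ∅, ∅)]]
t=21: [S=∅ | E={z↦0, u↦0} | C=[((λw. u) 2)] | D=[(∅, {u↦0}, ∅) :: (∅, ∅, ∅)]]
t=22: [S=∅ | E={z↦0, u↦0} | C=[2 :: (λw. u) :: AP] | D=[(∅, {u↦0}, ∅) :: (∅, ∅, ∅)]]
t=23: [S=[2] | E={z↦0, u↦0} | C=[(λw. u) :: AP] | D=[(∅, {u↦0}, ∅) :: (∅, ∅, ∅)]]
t=24: [S=[clo(λw. u, {z↦0, u↦0}) :: 2] | E={z↦0, u↦0} | C=[AP] | D=[(∅, {u↦0}, ∅) :: (∅, ∅, ∅)]]
t=25: [S=∅ | E={w↦2, z↦0, u↦0} | C=[u] | D=[(∅, {z↦0, u↦0}, ∅) :: (∅, {u↦0}, ∅) :: (∅, ∅, ∅)]]
t=26: [S=[0] | E={w↦2, z↦0, u↦0} | C=∅ | D=[(∅, {z↦0, u↦0}, ∅) :: (∅, {u↦0}, ∅) :: (∅, ∅, ∅)]]
t=27: [S=[0] | E={z↦0, u↦0} | C=∅ | D=[(∅, {u↦0}, ∅) :: (∅, ∅, ∅)]]
t=28: [S=[0] | E={u↦0} | C=∅ | D=[(∅, ∅, ∅)]]
t=29: [S=[0] | E=∅ | C=∅ | D=∅]
→ final value 0

Answer: 0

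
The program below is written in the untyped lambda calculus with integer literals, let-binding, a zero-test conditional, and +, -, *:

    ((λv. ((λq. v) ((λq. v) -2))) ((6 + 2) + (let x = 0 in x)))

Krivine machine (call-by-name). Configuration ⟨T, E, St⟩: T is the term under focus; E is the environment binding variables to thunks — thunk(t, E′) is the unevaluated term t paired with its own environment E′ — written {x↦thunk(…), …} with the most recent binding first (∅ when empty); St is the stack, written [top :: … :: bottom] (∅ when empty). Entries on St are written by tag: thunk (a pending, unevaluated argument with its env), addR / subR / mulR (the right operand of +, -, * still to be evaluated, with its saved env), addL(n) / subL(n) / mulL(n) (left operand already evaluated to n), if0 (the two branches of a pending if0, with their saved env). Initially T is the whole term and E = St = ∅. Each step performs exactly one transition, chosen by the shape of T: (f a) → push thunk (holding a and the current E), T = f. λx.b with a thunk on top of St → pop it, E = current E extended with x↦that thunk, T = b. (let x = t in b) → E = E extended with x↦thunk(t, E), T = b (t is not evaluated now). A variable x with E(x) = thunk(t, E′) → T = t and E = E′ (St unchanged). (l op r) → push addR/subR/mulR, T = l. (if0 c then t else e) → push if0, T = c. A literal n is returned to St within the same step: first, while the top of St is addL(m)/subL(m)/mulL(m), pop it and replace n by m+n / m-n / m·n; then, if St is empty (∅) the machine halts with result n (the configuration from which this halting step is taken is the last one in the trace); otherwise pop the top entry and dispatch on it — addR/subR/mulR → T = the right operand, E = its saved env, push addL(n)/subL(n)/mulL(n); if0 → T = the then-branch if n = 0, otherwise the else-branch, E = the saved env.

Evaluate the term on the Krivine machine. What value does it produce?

0. ⟨T=((λv. ((λq. v) ((λq. v) -2))) ((6 + 2) + (let x = 0 in x))); E=∅; St=∅⟩
1. ⟨T=(λv. ((λq. v) ((λq. v) -2))); E=∅; St=[thunk]⟩
2. ⟨T=((λq. v) ((λq. v) -2)); E={v↦thunk(((6 + 2) + (let x = 0 in x)), ∅)}; St=∅⟩
3. ⟨T=(λq. v); E={v↦thunk(((6 + 2) + (let x = 0 in x)), ∅)}; St=[thunk]⟩
4. ⟨T=v; E={q↦thunk(((λq. v) -2), {v↦thunk(((6 + 2) + (let x = 0 in x)), ∅)}), v↦thunk(((6 + 2) + (let x = 0 in x)), ∅)}; St=∅⟩
5. ⟨T=((6 + 2) + (let x = 0 in x)); E=∅; St=∅⟩
6. ⟨T=(6 + 2); E=∅; St=[addR]⟩
7. ⟨T=6; E=∅; St=[addR :: addR]⟩
8. ⟨T=2; E=∅; St=[addL(6) :: addR]⟩
9. ⟨T=(let x = 0 in x); E=∅; St=[addL(8)]⟩
10. ⟨T=x; E={x↦thunk(0, ∅)}; St=[addL(8)]⟩
11. ⟨T=0; E=∅; St=[addL(8)]⟩
→ final value 8

Answer: 8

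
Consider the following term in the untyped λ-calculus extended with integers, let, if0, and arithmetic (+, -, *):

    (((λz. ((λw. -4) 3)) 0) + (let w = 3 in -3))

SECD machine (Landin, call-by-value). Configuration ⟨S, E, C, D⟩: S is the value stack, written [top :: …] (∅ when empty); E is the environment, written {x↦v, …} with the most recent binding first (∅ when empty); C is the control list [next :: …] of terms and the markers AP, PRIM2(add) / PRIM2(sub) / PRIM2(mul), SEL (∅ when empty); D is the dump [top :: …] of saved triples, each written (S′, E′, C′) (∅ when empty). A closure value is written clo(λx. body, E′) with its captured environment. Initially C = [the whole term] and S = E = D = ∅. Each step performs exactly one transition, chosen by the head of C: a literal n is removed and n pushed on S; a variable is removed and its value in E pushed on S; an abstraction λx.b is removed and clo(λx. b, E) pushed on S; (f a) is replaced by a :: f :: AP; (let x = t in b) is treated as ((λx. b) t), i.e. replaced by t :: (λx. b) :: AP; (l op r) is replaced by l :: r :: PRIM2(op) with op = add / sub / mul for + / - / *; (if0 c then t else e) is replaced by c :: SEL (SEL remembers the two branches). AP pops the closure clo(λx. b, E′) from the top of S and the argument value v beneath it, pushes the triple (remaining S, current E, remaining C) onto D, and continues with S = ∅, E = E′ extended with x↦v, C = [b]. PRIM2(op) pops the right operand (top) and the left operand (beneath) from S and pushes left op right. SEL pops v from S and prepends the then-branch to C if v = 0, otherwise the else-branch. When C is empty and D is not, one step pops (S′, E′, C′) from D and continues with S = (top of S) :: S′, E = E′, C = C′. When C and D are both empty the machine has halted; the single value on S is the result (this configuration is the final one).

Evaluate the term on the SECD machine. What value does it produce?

Answer: -7

Derivation:
[0] <S=∅, E=∅, C=[(((λz. ((λw. -4) 3)) 0) + (let w = 3 in -3))], D=∅>
[1] <S=∅, E=∅, C=[((λz. ((λw. -4) 3)) 0) :: (let w = 3 in -3) :: PRIM2(add)], D=∅>
[2] <S=∅, E=∅, C=[0 :: (λz. ((λw. -4) 3)) :: AP :: (let w = 3 in -3) :: PRIM2(add)], D=∅>
[3] <S=[0], E=∅, C=[(λz. ((λw. -4) 3)) :: AP :: (let w = 3 in -3) :: PRIM2(add)], D=∅>
[4] <S=[clo(λz. ((λw. -4) 3), ∅) :: 0], E=∅, C=[AP :: (let w = 3 in -3) :: PRIM2(add)], D=∅>
[5] <S=∅, E={z↦0}, C=[((λw. -4) 3)], D=[(∅, ∅, [(let w = 3 in -3) :: PRIM2(add)])]>
[6] <S=∅, E={z↦0}, C=[3 :: (λw. -4) :: AP], D=[(∅, ∅, [(let w = 3 in -3) :: PRIM2(add)])]>
[7] <S=[3], E={z↦0}, C=[(λw. -4) :: AP], D=[(∅, ∅, [(let w = 3 in -3) :: PRIM2(add)])]>
[8] <S=[clo(λw. -4, {z↦0}) :: 3], E={z↦0}, C=[AP], D=[(∅, ∅, [(let w = 3 in -3) :: PRIM2(add)])]>
[9] <S=∅, E={w↦3, z↦0}, C=[-4], D=[(∅, {z↦0}, ∅) :: (∅, ∅, [(let w = 3 in -3) :: PRIM2(add)])]>
[10] <S=[-4], E={w↦3, z↦0}, C=∅, D=[(∅, {z↦0}, ∅) :: (∅, ∅, [(let w = 3 in -3) :: PRIM2(add)])]>
[11] <S=[-4], E={z↦0}, C=∅, D=[(∅, ∅, [(let w = 3 in -3) :: PRIM2(add)])]>
[12] <S=[-4], E=∅, C=[(let w = 3 in -3) :: PRIM2(add)], D=∅>
[13] <S=[-4], E=∅, C=[3 :: (λw. -3) :: AP :: PRIM2(add)], D=∅>
[14] <S=[3 :: -4], E=∅, C=[(λw. -3) :: AP :: PRIM2(add)], D=∅>
[15] <S=[clo(λw. -3, ∅) :: 3 :: -4], E=∅, C=[AP :: PRIM2(add)], D=∅>
[16] <S=∅, E={w↦3}, C=[-3], D=[([-4], ∅, [PRIM2(add)])]>
[17] <S=[-3], E={w↦3}, C=∅, D=[([-4], ∅, [PRIM2(add)])]>
[18] <S=[-3 :: -4], E=∅, C=[PRIM2(add)], D=∅>
[19] <S=[-7], E=∅, C=∅, D=∅>
→ final value -7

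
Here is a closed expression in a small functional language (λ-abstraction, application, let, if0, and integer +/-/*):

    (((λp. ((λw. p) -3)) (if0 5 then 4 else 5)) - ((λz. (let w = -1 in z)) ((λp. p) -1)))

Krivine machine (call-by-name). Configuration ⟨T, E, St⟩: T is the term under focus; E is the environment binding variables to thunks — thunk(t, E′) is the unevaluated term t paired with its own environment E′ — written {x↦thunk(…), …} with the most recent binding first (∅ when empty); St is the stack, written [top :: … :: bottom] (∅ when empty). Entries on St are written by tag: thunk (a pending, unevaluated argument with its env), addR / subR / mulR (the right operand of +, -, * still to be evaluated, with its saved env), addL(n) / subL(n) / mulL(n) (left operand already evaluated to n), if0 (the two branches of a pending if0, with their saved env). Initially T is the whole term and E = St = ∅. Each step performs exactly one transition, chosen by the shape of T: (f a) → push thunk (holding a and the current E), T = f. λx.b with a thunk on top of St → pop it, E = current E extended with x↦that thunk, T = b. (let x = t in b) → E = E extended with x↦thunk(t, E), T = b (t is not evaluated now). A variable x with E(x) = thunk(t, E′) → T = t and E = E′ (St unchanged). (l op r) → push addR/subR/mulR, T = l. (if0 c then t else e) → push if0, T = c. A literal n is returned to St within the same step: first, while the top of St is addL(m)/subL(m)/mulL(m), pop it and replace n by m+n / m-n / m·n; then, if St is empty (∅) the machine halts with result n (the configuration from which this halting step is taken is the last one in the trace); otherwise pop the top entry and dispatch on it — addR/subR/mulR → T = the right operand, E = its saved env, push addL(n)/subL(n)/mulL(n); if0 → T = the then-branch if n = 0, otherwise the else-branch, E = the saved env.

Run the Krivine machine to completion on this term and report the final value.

0. <T=(((λp. ((λw. p) -3)) (if0 5 then 4 else 5)) - ((λz. (let w = -1 in z)) ((λp. p) -1))), E=∅, St=∅>
1. <T=((λp. ((λw. p) -3)) (if0 5 then 4 else 5)), E=∅, St=[subR]>
2. <T=(λp. ((λw. p) -3)), E=∅, St=[thunk :: subR]>
3. <T=((λw. p) -3), E={p↦thunk((if0 5 then 4 else 5), ∅)}, St=[subR]>
4. <T=(λw. p), E={p↦thunk((if0 5 then 4 else 5), ∅)}, St=[thunk :: subR]>
5. <T=p, E={w↦thunk(-3, {p↦thunk((if0 5 then 4 else 5), ∅)}), p↦thunk((if0 5 then 4 else 5), ∅)}, St=[subR]>
6. <T=(if0 5 then 4 else 5), E=∅, St=[subR]>
7. <T=5, E=∅, St=[if0 :: subR]>
8. <T=5, E=∅, St=[subR]>
9. <T=((λz. (let w = -1 in z)) ((λp. p) -1)), E=∅, St=[subL(5)]>
10. <T=(λz. (let w = -1 in z)), E=∅, St=[thunk :: subL(5)]>
11. <T=(let w = -1 in z), E={z↦thunk(((λp. p) -1), ∅)}, St=[subL(5)]>
12. <T=z, E={w↦thunk(-1, {z↦thunk(((λp. p) -1), ∅)}), z↦thunk(((λp. p) -1), ∅)}, St=[subL(5)]>
13. <T=((λp. p) -1), E=∅, St=[subL(5)]>
14. <T=(λp. p), E=∅, St=[thunk :: subL(5)]>
15. <T=p, E={p↦thunk(-1, ∅)}, St=[subL(5)]>
16. <T=-1, E=∅, St=[subL(5)]>
→ final value 6

Answer: 6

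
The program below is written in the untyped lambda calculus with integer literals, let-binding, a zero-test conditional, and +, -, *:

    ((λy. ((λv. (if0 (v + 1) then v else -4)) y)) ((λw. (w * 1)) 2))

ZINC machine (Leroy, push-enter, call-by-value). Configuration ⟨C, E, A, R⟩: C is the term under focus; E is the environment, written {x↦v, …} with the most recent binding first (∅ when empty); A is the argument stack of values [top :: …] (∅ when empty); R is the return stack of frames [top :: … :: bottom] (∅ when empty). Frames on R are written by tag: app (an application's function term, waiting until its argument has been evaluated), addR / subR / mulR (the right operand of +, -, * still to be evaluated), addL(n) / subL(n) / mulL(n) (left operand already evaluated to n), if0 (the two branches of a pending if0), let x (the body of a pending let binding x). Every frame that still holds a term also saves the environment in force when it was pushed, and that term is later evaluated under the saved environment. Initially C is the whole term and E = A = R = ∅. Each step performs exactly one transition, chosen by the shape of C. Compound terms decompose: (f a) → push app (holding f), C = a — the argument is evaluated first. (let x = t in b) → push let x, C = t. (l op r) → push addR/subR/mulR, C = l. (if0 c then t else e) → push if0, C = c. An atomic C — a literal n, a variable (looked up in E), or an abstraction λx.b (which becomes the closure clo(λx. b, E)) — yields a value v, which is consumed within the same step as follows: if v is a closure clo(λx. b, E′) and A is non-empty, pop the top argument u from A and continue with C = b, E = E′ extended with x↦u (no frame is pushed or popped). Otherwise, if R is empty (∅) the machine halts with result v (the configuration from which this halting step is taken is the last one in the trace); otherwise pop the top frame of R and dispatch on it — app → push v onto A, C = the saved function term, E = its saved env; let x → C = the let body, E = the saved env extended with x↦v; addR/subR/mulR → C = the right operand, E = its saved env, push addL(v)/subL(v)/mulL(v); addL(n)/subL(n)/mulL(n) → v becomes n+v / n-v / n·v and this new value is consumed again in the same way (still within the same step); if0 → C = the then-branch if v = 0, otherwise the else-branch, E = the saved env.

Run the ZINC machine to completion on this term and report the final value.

step 0: [C=((λy. ((λv. (if0 (v + 1) then v else -4)) y)) ((λw. (w * 1)) 2)) | E=∅ | A=∅ | R=∅]
step 1: [C=((λw. (w * 1)) 2) | E=∅ | A=∅ | R=[app]]
step 2: [C=2 | E=∅ | A=∅ | R=[app :: app]]
step 3: [C=(λw. (w * 1)) | E=∅ | A=[2] | R=[app]]
step 4: [C=(w * 1) | E={w↦2} | A=∅ | R=[app]]
step 5: [C=w | E={w↦2} | A=∅ | R=[mulR :: app]]
step 6: [C=1 | E={w↦2} | A=∅ | R=[mulL(2) :: app]]
step 7: [C=(λy. ((λv. (if0 (v + 1) then v else -4)) y)) | E=∅ | A=[2] | R=∅]
step 8: [C=((λv. (if0 (v + 1) then v else -4)) y) | E={y↦2} | A=∅ | R=∅]
step 9: [C=y | E={y↦2} | A=∅ | R=[app]]
step 10: [C=(λv. (if0 (v + 1) then v else -4)) | E={y↦2} | A=[2] | R=∅]
step 11: [C=(if0 (v + 1) then v else -4) | E={v↦2, y↦2} | A=∅ | R=∅]
step 12: [C=(v + 1) | E={v↦2, y↦2} | A=∅ | R=[if0]]
step 13: [C=v | E={v↦2, y↦2} | A=∅ | R=[addR :: if0]]
step 14: [C=1 | E={v↦2, y↦2} | A=∅ | R=[addL(2) :: if0]]
step 15: [C=-4 | E={v↦2, y↦2} | A=∅ | R=∅]
→ final value -4

Answer: -4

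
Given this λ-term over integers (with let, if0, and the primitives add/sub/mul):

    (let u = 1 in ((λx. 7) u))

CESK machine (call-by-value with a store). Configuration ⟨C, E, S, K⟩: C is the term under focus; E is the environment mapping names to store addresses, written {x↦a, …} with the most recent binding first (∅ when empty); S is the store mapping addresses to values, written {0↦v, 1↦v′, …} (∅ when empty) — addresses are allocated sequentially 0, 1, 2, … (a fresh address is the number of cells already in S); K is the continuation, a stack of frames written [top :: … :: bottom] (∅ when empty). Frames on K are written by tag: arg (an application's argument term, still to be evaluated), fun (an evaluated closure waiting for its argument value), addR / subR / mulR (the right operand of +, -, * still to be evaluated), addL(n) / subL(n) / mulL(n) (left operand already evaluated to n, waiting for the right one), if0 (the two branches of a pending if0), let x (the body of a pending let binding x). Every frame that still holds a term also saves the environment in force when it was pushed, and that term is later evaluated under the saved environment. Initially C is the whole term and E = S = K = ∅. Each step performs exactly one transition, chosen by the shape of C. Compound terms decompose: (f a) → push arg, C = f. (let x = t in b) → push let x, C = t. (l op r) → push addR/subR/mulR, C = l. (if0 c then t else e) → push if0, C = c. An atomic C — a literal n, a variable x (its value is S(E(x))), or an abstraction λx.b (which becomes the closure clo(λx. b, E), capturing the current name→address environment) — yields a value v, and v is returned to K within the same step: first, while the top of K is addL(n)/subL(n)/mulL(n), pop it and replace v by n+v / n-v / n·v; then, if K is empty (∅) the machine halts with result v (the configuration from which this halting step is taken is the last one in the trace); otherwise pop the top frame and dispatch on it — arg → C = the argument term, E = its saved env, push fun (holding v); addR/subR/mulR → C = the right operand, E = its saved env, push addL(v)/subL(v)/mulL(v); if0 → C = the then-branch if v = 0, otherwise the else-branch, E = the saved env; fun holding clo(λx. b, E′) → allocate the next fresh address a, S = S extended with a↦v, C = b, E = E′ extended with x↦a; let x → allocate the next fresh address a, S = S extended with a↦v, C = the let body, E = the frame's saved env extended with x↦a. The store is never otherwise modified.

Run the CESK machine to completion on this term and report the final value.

Answer: 7

Derivation:
t=0: <C=(let u = 1 in ((λx. 7) u)), E=∅, S=∅, K=∅>
t=1: <C=1, E=∅, S=∅, K=[let u]>
t=2: <C=((λx. 7) u), E={u↦0}, S={0↦1}, K=∅>
t=3: <C=(λx. 7), E={u↦0}, S={0↦1}, K=[arg]>
t=4: <C=u, E={u↦0}, S={0↦1}, K=[fun]>
t=5: <C=7, E={x↦1, u↦0}, S={0↦1, 1↦1}, K=∅>
→ final value 7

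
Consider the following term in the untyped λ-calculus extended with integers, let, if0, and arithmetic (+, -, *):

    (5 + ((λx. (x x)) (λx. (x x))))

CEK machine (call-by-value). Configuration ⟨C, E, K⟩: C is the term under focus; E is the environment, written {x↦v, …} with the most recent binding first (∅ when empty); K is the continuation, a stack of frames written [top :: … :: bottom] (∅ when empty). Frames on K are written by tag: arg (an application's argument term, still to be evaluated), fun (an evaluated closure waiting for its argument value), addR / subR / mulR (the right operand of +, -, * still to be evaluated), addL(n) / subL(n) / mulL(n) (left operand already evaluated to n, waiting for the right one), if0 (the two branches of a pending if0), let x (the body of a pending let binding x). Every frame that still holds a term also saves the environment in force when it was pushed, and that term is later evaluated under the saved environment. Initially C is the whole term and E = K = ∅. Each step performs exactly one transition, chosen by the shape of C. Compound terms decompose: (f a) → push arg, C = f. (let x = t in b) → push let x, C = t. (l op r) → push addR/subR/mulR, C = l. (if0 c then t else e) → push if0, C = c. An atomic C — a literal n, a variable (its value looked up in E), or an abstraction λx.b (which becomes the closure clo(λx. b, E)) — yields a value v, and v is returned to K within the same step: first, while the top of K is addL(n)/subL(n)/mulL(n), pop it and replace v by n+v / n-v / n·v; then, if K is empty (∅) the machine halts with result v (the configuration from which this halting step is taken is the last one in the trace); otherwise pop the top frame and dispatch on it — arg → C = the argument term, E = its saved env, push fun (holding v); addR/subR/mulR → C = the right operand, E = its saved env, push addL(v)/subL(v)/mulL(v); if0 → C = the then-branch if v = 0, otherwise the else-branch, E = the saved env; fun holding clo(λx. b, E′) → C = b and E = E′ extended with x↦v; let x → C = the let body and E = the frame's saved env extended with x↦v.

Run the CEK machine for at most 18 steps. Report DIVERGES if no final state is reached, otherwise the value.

Answer: DIVERGES (no final state within 18 steps)

Machine steps:
step 0: ⟨C=(5 + ((λx. (x x)) (λx. (x x)))); E=∅; K=∅⟩
step 1: ⟨C=5; E=∅; K=[addR]⟩
step 2: ⟨C=((λx. (x x)) (λx. (x x))); E=∅; K=[addL(5)]⟩
step 3: ⟨C=(λx. (x x)); E=∅; K=[arg :: addL(5)]⟩
step 4: ⟨C=(λx. (x x)); E=∅; K=[fun :: addL(5)]⟩
step 5: ⟨C=(x x); E={x↦clo(λx. (x x), ∅)}; K=[addL(5)]⟩
step 6: ⟨C=x; E={x↦clo(λx. (x x), ∅)}; K=[arg :: addL(5)]⟩
step 7: ⟨C=x; E={x↦clo(λx. (x x), ∅)}; K=[fun :: addL(5)]⟩
… configuration repeats with period 3 (steps 5–7 recur indefinitely) …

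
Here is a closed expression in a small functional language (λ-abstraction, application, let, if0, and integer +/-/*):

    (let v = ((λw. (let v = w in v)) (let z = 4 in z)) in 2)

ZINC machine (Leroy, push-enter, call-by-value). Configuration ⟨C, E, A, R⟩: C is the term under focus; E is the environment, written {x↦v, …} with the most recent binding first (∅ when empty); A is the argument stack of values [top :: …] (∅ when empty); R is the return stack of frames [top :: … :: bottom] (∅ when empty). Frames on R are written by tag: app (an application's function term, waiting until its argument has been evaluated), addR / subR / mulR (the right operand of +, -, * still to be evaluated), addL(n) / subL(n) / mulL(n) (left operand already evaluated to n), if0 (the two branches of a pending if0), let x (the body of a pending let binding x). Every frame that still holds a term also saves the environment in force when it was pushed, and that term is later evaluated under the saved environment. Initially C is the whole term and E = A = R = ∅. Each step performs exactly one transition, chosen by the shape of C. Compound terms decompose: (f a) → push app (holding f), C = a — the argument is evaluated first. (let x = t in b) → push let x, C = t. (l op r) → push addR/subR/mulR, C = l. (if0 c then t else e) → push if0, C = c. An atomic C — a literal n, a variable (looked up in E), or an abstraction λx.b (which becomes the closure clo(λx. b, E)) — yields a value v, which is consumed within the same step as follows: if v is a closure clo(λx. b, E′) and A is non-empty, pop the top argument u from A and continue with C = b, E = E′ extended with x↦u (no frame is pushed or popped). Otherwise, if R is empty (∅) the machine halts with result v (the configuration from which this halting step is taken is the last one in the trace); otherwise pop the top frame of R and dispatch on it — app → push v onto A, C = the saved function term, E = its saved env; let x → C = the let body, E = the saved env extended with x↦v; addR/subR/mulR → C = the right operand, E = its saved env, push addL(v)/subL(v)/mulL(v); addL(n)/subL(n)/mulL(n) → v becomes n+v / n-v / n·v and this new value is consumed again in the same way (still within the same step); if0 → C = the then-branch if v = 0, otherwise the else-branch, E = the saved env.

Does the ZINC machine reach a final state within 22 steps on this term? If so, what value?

0. ⟨C=(let v = ((λw. (let v = w in v)) (let z = 4 in z)) in 2); E=∅; A=∅; R=∅⟩
1. ⟨C=((λw. (let v = w in v)) (let z = 4 in z)); E=∅; A=∅; R=[let v]⟩
2. ⟨C=(let z = 4 in z); E=∅; A=∅; R=[app :: let v]⟩
3. ⟨C=4; E=∅; A=∅; R=[let z :: app :: let v]⟩
4. ⟨C=z; E={z↦4}; A=∅; R=[app :: let v]⟩
5. ⟨C=(λw. (let v = w in v)); E=∅; A=[4]; R=[let v]⟩
6. ⟨C=(let v = w in v); E={w↦4}; A=∅; R=[let v]⟩
7. ⟨C=w; E={w↦4}; A=∅; R=[let v :: let v]⟩
8. ⟨C=v; E={v↦4, w↦4}; A=∅; R=[let v]⟩
9. ⟨C=2; E={v↦4}; A=∅; R=∅⟩
→ final value 2

Answer: 2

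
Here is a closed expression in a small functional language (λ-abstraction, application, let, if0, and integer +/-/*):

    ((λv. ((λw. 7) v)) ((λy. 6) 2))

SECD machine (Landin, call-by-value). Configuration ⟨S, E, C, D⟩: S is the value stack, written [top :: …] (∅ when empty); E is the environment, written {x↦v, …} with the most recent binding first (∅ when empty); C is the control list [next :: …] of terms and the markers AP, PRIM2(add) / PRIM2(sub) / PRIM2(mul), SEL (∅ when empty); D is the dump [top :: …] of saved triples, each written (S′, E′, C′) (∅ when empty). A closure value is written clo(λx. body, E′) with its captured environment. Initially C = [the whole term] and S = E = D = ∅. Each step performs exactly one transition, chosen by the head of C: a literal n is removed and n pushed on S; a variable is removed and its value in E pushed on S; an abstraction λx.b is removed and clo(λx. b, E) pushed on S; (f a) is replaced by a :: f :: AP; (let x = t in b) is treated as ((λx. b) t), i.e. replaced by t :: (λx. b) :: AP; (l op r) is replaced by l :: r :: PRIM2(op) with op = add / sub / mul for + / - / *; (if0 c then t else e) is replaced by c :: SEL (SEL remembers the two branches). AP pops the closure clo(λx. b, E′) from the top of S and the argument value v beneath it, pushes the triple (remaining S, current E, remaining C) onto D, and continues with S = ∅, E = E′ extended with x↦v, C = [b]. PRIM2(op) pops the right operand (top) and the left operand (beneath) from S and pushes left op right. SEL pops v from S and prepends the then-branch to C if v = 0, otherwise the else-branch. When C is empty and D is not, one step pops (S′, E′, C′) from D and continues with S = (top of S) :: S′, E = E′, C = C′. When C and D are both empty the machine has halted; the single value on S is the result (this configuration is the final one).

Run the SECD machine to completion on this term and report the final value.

step 0: ⟨S=∅; E=∅; C=[((λv. ((λw. 7) v)) ((λy. 6) 2))]; D=∅⟩
step 1: ⟨S=∅; E=∅; C=[((λy. 6) 2) :: (λv. ((λw. 7) v)) :: AP]; D=∅⟩
step 2: ⟨S=∅; E=∅; C=[2 :: (λy. 6) :: AP :: (λv. ((λw. 7) v)) :: AP]; D=∅⟩
step 3: ⟨S=[2]; E=∅; C=[(λy. 6) :: AP :: (λv. ((λw. 7) v)) :: AP]; D=∅⟩
step 4: ⟨S=[clo(λy. 6, ∅) :: 2]; E=∅; C=[AP :: (λv. ((λw. 7) v)) :: AP]; D=∅⟩
step 5: ⟨S=∅; E={y↦2}; C=[6]; D=[(∅, ∅, [(λv. ((λw. 7) v)) :: AP])]⟩
step 6: ⟨S=[6]; E={y↦2}; C=∅; D=[(∅, ∅, [(λv. ((λw. 7) v)) :: AP])]⟩
step 7: ⟨S=[6]; E=∅; C=[(λv. ((λw. 7) v)) :: AP]; D=∅⟩
step 8: ⟨S=[clo(λv. ((λw. 7) v), ∅) :: 6]; E=∅; C=[AP]; D=∅⟩
step 9: ⟨S=∅; E={v↦6}; C=[((λw. 7) v)]; D=[(∅, ∅, ∅)]⟩
step 10: ⟨S=∅; E={v↦6}; C=[v :: (λw. 7) :: AP]; D=[(∅, ∅, ∅)]⟩
step 11: ⟨S=[6]; E={v↦6}; C=[(λw. 7) :: AP]; D=[(∅, ∅, ∅)]⟩
step 12: ⟨S=[clo(λw. 7, {v↦6}) :: 6]; E={v↦6}; C=[AP]; D=[(∅, ∅, ∅)]⟩
step 13: ⟨S=∅; E={w↦6, v↦6}; C=[7]; D=[(∅, {v↦6}, ∅) :: (∅, ∅, ∅)]⟩
step 14: ⟨S=[7]; E={w↦6, v↦6}; C=∅; D=[(∅, {v↦6}, ∅) :: (∅, ∅, ∅)]⟩
step 15: ⟨S=[7]; E={v↦6}; C=∅; D=[(∅, ∅, ∅)]⟩
step 16: ⟨S=[7]; E=∅; C=∅; D=∅⟩
→ final value 7

Answer: 7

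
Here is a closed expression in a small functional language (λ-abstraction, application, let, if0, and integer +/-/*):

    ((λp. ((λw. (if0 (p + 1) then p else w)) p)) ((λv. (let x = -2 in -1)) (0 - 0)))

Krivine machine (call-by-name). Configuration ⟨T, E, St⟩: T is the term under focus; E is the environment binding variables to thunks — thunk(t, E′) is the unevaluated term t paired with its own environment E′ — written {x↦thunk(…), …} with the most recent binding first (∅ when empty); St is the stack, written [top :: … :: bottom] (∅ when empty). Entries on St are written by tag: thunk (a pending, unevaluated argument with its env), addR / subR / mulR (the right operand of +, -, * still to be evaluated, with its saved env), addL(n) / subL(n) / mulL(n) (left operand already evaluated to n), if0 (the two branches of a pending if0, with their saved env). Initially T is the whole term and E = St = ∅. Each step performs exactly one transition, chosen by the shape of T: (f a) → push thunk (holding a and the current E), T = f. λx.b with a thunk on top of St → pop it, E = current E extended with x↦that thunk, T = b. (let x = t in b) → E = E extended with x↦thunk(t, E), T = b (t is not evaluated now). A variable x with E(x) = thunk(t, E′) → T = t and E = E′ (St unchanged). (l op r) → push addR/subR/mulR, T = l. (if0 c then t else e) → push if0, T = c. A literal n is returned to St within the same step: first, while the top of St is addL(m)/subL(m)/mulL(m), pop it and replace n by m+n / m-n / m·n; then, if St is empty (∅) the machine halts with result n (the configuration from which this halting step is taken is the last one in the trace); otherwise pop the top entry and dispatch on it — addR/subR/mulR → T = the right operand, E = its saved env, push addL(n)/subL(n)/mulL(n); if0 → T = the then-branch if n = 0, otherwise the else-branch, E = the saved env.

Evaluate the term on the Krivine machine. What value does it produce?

Answer: -1

Machine steps:
[0] ⟨T=((λp. ((λw. (if0 (p + 1) then p else w)) p)) ((λv. (let x = -2 in -1)) (0 - 0))); E=∅; St=∅⟩
[1] ⟨T=(λp. ((λw. (if0 (p + 1) then p else w)) p)); E=∅; St=[thunk]⟩
[2] ⟨T=((λw. (if0 (p + 1) then p else w)) p); E={p↦thunk(((λv. (let x = -2 in -1)) (0 - 0)), ∅)}; St=∅⟩
[3] ⟨T=(λw. (if0 (p + 1) then p else w)); E={p↦thunk(((λv. (let x = -2 in -1)) (0 - 0)), ∅)}; St=[thunk]⟩
[4] ⟨T=(if0 (p + 1) then p else w); E={w↦thunk(p, {p↦thunk(((λv. (let x = -2 in -1)) (0 - 0)), ∅)}), p↦thunk(((λv. (let x = -2 in -1)) (0 - 0)), ∅)}; St=∅⟩
[5] ⟨T=(p + 1); E={w↦thunk(p, {p↦thunk(((λv. (let x = -2 in -1)) (0 - 0)), ∅)}), p↦thunk(((λv. (let x = -2 in -1)) (0 - 0)), ∅)}; St=[if0]⟩
[6] ⟨T=p; E={w↦thunk(p, {p↦thunk(((λv. (let x = -2 in -1)) (0 - 0)), ∅)}), p↦thunk(((λv. (let x = -2 in -1)) (0 - 0)), ∅)}; St=[addR :: if0]⟩
[7] ⟨T=((λv. (let x = -2 in -1)) (0 - 0)); E=∅; St=[addR :: if0]⟩
[8] ⟨T=(λv. (let x = -2 in -1)); E=∅; St=[thunk :: addR :: if0]⟩
[9] ⟨T=(let x = -2 in -1); E={v↦thunk((0 - 0), ∅)}; St=[addR :: if0]⟩
[10] ⟨T=-1; E={x↦thunk(-2, {v↦thunk((0 - 0), ∅)}), v↦thunk((0 - 0), ∅)}; St=[addR :: if0]⟩
[11] ⟨T=1; E={w↦thunk(p, {p↦thunk(((λv. (let x = -2 in -1)) (0 - 0)), ∅)}), p↦thunk(((λv. (let x = -2 in -1)) (0 - 0)), ∅)}; St=[addL(-1) :: if0]⟩
[12] ⟨T=p; E={w↦thunk(p, {p↦thunk(((λv. (let x = -2 in -1)) (0 - 0)), ∅)}), p↦thunk(((λv. (let x = -2 in -1)) (0 - 0)), ∅)}; St=∅⟩
[13] ⟨T=((λv. (let x = -2 in -1)) (0 - 0)); E=∅; St=∅⟩
[14] ⟨T=(λv. (let x = -2 in -1)); E=∅; St=[thunk]⟩
[15] ⟨T=(let x = -2 in -1); E={v↦thunk((0 - 0), ∅)}; St=∅⟩
[16] ⟨T=-1; E={x↦thunk(-2, {v↦thunk((0 - 0), ∅)}), v↦thunk((0 - 0), ∅)}; St=∅⟩
→ final value -1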